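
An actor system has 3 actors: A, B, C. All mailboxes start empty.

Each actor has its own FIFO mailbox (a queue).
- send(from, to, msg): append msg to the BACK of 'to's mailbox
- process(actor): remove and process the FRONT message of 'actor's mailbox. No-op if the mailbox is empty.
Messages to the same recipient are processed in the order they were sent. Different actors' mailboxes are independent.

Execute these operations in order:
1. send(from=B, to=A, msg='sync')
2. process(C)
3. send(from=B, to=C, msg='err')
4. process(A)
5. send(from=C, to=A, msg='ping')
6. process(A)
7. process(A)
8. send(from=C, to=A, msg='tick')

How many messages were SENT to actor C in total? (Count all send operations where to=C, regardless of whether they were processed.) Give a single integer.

Answer: 1

Derivation:
After 1 (send(from=B, to=A, msg='sync')): A:[sync] B:[] C:[]
After 2 (process(C)): A:[sync] B:[] C:[]
After 3 (send(from=B, to=C, msg='err')): A:[sync] B:[] C:[err]
After 4 (process(A)): A:[] B:[] C:[err]
After 5 (send(from=C, to=A, msg='ping')): A:[ping] B:[] C:[err]
After 6 (process(A)): A:[] B:[] C:[err]
After 7 (process(A)): A:[] B:[] C:[err]
After 8 (send(from=C, to=A, msg='tick')): A:[tick] B:[] C:[err]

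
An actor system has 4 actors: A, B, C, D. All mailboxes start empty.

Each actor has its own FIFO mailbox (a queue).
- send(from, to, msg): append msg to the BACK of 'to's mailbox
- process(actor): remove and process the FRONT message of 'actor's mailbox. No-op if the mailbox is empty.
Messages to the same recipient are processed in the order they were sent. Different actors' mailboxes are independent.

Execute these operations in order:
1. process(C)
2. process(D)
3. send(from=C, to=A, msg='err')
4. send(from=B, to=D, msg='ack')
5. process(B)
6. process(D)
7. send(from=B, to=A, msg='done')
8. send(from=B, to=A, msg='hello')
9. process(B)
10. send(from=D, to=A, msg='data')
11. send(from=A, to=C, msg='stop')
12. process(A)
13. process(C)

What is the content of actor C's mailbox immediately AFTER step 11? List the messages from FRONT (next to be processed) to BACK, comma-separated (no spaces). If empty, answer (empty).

After 1 (process(C)): A:[] B:[] C:[] D:[]
After 2 (process(D)): A:[] B:[] C:[] D:[]
After 3 (send(from=C, to=A, msg='err')): A:[err] B:[] C:[] D:[]
After 4 (send(from=B, to=D, msg='ack')): A:[err] B:[] C:[] D:[ack]
After 5 (process(B)): A:[err] B:[] C:[] D:[ack]
After 6 (process(D)): A:[err] B:[] C:[] D:[]
After 7 (send(from=B, to=A, msg='done')): A:[err,done] B:[] C:[] D:[]
After 8 (send(from=B, to=A, msg='hello')): A:[err,done,hello] B:[] C:[] D:[]
After 9 (process(B)): A:[err,done,hello] B:[] C:[] D:[]
After 10 (send(from=D, to=A, msg='data')): A:[err,done,hello,data] B:[] C:[] D:[]
After 11 (send(from=A, to=C, msg='stop')): A:[err,done,hello,data] B:[] C:[stop] D:[]

stop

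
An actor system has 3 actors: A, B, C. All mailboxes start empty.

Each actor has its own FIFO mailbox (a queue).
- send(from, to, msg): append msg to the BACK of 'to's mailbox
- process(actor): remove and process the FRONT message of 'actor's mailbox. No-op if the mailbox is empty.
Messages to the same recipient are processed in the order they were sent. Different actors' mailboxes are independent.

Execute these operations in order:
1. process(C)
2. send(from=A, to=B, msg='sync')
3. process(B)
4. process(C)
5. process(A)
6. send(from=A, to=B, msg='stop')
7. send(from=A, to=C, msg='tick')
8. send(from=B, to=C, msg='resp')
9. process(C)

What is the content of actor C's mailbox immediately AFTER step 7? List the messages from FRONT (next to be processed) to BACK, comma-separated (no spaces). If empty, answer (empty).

After 1 (process(C)): A:[] B:[] C:[]
After 2 (send(from=A, to=B, msg='sync')): A:[] B:[sync] C:[]
After 3 (process(B)): A:[] B:[] C:[]
After 4 (process(C)): A:[] B:[] C:[]
After 5 (process(A)): A:[] B:[] C:[]
After 6 (send(from=A, to=B, msg='stop')): A:[] B:[stop] C:[]
After 7 (send(from=A, to=C, msg='tick')): A:[] B:[stop] C:[tick]

tick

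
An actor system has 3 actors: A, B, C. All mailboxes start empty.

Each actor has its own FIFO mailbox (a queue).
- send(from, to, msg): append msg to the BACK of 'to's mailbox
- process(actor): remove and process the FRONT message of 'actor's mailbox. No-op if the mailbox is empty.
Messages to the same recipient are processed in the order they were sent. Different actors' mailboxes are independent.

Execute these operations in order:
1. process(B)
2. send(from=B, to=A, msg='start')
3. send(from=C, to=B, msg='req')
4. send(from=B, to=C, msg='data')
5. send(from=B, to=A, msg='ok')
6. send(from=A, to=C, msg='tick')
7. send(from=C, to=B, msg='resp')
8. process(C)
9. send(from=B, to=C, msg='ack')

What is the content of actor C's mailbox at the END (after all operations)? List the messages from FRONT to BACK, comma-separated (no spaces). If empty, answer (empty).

After 1 (process(B)): A:[] B:[] C:[]
After 2 (send(from=B, to=A, msg='start')): A:[start] B:[] C:[]
After 3 (send(from=C, to=B, msg='req')): A:[start] B:[req] C:[]
After 4 (send(from=B, to=C, msg='data')): A:[start] B:[req] C:[data]
After 5 (send(from=B, to=A, msg='ok')): A:[start,ok] B:[req] C:[data]
After 6 (send(from=A, to=C, msg='tick')): A:[start,ok] B:[req] C:[data,tick]
After 7 (send(from=C, to=B, msg='resp')): A:[start,ok] B:[req,resp] C:[data,tick]
After 8 (process(C)): A:[start,ok] B:[req,resp] C:[tick]
After 9 (send(from=B, to=C, msg='ack')): A:[start,ok] B:[req,resp] C:[tick,ack]

Answer: tick,ack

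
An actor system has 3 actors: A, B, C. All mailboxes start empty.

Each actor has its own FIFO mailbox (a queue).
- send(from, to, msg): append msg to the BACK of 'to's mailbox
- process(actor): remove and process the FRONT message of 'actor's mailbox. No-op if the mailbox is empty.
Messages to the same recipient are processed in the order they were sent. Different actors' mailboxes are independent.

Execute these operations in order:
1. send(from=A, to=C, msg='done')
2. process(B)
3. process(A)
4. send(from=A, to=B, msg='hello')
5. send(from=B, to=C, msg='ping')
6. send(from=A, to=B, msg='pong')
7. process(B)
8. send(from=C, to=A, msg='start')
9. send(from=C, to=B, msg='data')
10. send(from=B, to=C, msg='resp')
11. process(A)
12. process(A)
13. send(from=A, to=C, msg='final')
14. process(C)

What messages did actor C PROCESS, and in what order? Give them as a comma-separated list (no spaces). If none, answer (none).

Answer: done

Derivation:
After 1 (send(from=A, to=C, msg='done')): A:[] B:[] C:[done]
After 2 (process(B)): A:[] B:[] C:[done]
After 3 (process(A)): A:[] B:[] C:[done]
After 4 (send(from=A, to=B, msg='hello')): A:[] B:[hello] C:[done]
After 5 (send(from=B, to=C, msg='ping')): A:[] B:[hello] C:[done,ping]
After 6 (send(from=A, to=B, msg='pong')): A:[] B:[hello,pong] C:[done,ping]
After 7 (process(B)): A:[] B:[pong] C:[done,ping]
After 8 (send(from=C, to=A, msg='start')): A:[start] B:[pong] C:[done,ping]
After 9 (send(from=C, to=B, msg='data')): A:[start] B:[pong,data] C:[done,ping]
After 10 (send(from=B, to=C, msg='resp')): A:[start] B:[pong,data] C:[done,ping,resp]
After 11 (process(A)): A:[] B:[pong,data] C:[done,ping,resp]
After 12 (process(A)): A:[] B:[pong,data] C:[done,ping,resp]
After 13 (send(from=A, to=C, msg='final')): A:[] B:[pong,data] C:[done,ping,resp,final]
After 14 (process(C)): A:[] B:[pong,data] C:[ping,resp,final]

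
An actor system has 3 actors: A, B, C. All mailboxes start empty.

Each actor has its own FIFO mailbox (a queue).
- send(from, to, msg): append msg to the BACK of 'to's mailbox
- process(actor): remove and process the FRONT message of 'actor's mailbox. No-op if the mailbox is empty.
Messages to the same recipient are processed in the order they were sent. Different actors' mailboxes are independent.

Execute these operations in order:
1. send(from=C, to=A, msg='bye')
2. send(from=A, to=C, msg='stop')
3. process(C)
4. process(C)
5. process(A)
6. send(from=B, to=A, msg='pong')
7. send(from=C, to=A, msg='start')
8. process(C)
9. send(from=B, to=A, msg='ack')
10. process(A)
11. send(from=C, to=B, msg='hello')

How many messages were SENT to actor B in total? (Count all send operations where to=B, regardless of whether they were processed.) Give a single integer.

Answer: 1

Derivation:
After 1 (send(from=C, to=A, msg='bye')): A:[bye] B:[] C:[]
After 2 (send(from=A, to=C, msg='stop')): A:[bye] B:[] C:[stop]
After 3 (process(C)): A:[bye] B:[] C:[]
After 4 (process(C)): A:[bye] B:[] C:[]
After 5 (process(A)): A:[] B:[] C:[]
After 6 (send(from=B, to=A, msg='pong')): A:[pong] B:[] C:[]
After 7 (send(from=C, to=A, msg='start')): A:[pong,start] B:[] C:[]
After 8 (process(C)): A:[pong,start] B:[] C:[]
After 9 (send(from=B, to=A, msg='ack')): A:[pong,start,ack] B:[] C:[]
After 10 (process(A)): A:[start,ack] B:[] C:[]
After 11 (send(from=C, to=B, msg='hello')): A:[start,ack] B:[hello] C:[]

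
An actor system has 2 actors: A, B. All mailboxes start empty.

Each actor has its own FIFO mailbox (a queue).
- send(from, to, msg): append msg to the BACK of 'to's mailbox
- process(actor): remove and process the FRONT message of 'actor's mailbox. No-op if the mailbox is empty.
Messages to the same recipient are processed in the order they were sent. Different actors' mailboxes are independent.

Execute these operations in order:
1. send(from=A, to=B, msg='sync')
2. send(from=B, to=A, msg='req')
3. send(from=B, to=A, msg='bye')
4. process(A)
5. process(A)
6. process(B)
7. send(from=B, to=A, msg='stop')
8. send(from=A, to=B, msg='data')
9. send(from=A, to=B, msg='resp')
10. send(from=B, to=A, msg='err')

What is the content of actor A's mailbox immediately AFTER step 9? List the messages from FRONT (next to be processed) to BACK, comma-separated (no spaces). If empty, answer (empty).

After 1 (send(from=A, to=B, msg='sync')): A:[] B:[sync]
After 2 (send(from=B, to=A, msg='req')): A:[req] B:[sync]
After 3 (send(from=B, to=A, msg='bye')): A:[req,bye] B:[sync]
After 4 (process(A)): A:[bye] B:[sync]
After 5 (process(A)): A:[] B:[sync]
After 6 (process(B)): A:[] B:[]
After 7 (send(from=B, to=A, msg='stop')): A:[stop] B:[]
After 8 (send(from=A, to=B, msg='data')): A:[stop] B:[data]
After 9 (send(from=A, to=B, msg='resp')): A:[stop] B:[data,resp]

stop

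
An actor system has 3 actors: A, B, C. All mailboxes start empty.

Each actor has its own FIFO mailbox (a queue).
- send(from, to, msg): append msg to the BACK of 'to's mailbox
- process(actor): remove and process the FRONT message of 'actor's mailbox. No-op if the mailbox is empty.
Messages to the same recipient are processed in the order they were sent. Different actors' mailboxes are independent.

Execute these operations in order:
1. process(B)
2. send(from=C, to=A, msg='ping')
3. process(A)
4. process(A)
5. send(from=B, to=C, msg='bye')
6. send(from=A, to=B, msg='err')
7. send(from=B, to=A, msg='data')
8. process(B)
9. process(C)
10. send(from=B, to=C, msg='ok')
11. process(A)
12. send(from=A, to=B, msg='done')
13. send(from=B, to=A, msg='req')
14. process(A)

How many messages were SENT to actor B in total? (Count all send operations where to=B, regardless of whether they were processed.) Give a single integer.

After 1 (process(B)): A:[] B:[] C:[]
After 2 (send(from=C, to=A, msg='ping')): A:[ping] B:[] C:[]
After 3 (process(A)): A:[] B:[] C:[]
After 4 (process(A)): A:[] B:[] C:[]
After 5 (send(from=B, to=C, msg='bye')): A:[] B:[] C:[bye]
After 6 (send(from=A, to=B, msg='err')): A:[] B:[err] C:[bye]
After 7 (send(from=B, to=A, msg='data')): A:[data] B:[err] C:[bye]
After 8 (process(B)): A:[data] B:[] C:[bye]
After 9 (process(C)): A:[data] B:[] C:[]
After 10 (send(from=B, to=C, msg='ok')): A:[data] B:[] C:[ok]
After 11 (process(A)): A:[] B:[] C:[ok]
After 12 (send(from=A, to=B, msg='done')): A:[] B:[done] C:[ok]
After 13 (send(from=B, to=A, msg='req')): A:[req] B:[done] C:[ok]
After 14 (process(A)): A:[] B:[done] C:[ok]

Answer: 2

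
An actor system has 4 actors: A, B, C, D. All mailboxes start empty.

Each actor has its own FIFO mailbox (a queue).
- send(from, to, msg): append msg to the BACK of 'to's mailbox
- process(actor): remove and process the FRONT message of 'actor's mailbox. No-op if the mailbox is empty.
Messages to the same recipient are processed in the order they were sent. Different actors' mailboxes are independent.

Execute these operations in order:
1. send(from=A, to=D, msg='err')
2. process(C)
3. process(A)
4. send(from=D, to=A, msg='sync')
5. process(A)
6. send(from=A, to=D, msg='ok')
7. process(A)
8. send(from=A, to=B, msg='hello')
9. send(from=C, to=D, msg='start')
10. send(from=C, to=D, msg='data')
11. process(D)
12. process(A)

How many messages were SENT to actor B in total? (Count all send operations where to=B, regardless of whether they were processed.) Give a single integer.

After 1 (send(from=A, to=D, msg='err')): A:[] B:[] C:[] D:[err]
After 2 (process(C)): A:[] B:[] C:[] D:[err]
After 3 (process(A)): A:[] B:[] C:[] D:[err]
After 4 (send(from=D, to=A, msg='sync')): A:[sync] B:[] C:[] D:[err]
After 5 (process(A)): A:[] B:[] C:[] D:[err]
After 6 (send(from=A, to=D, msg='ok')): A:[] B:[] C:[] D:[err,ok]
After 7 (process(A)): A:[] B:[] C:[] D:[err,ok]
After 8 (send(from=A, to=B, msg='hello')): A:[] B:[hello] C:[] D:[err,ok]
After 9 (send(from=C, to=D, msg='start')): A:[] B:[hello] C:[] D:[err,ok,start]
After 10 (send(from=C, to=D, msg='data')): A:[] B:[hello] C:[] D:[err,ok,start,data]
After 11 (process(D)): A:[] B:[hello] C:[] D:[ok,start,data]
After 12 (process(A)): A:[] B:[hello] C:[] D:[ok,start,data]

Answer: 1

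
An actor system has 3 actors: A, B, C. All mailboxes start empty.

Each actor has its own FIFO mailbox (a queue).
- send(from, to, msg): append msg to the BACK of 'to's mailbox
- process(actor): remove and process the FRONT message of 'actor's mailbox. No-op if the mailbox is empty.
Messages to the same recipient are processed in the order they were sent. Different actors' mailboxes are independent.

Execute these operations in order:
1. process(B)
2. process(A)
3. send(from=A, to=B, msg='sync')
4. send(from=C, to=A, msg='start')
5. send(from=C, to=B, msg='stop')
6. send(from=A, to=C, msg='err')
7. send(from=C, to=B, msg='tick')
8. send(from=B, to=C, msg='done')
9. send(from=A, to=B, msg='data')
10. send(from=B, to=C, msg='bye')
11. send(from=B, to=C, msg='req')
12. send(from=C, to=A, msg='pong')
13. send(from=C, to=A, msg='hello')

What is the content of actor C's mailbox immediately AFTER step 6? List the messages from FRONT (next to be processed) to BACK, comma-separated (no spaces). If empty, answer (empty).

After 1 (process(B)): A:[] B:[] C:[]
After 2 (process(A)): A:[] B:[] C:[]
After 3 (send(from=A, to=B, msg='sync')): A:[] B:[sync] C:[]
After 4 (send(from=C, to=A, msg='start')): A:[start] B:[sync] C:[]
After 5 (send(from=C, to=B, msg='stop')): A:[start] B:[sync,stop] C:[]
After 6 (send(from=A, to=C, msg='err')): A:[start] B:[sync,stop] C:[err]

err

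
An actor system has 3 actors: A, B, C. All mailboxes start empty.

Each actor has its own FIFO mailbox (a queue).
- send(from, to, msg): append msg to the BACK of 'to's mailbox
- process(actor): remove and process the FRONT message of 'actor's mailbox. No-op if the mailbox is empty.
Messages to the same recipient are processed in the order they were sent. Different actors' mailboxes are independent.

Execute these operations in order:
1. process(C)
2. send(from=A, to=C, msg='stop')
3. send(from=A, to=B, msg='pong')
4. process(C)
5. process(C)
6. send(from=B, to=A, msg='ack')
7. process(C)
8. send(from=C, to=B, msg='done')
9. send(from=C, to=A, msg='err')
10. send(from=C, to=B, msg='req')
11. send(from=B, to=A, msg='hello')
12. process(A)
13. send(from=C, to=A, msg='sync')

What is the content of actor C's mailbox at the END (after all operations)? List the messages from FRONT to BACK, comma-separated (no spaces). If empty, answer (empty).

After 1 (process(C)): A:[] B:[] C:[]
After 2 (send(from=A, to=C, msg='stop')): A:[] B:[] C:[stop]
After 3 (send(from=A, to=B, msg='pong')): A:[] B:[pong] C:[stop]
After 4 (process(C)): A:[] B:[pong] C:[]
After 5 (process(C)): A:[] B:[pong] C:[]
After 6 (send(from=B, to=A, msg='ack')): A:[ack] B:[pong] C:[]
After 7 (process(C)): A:[ack] B:[pong] C:[]
After 8 (send(from=C, to=B, msg='done')): A:[ack] B:[pong,done] C:[]
After 9 (send(from=C, to=A, msg='err')): A:[ack,err] B:[pong,done] C:[]
After 10 (send(from=C, to=B, msg='req')): A:[ack,err] B:[pong,done,req] C:[]
After 11 (send(from=B, to=A, msg='hello')): A:[ack,err,hello] B:[pong,done,req] C:[]
After 12 (process(A)): A:[err,hello] B:[pong,done,req] C:[]
After 13 (send(from=C, to=A, msg='sync')): A:[err,hello,sync] B:[pong,done,req] C:[]

Answer: (empty)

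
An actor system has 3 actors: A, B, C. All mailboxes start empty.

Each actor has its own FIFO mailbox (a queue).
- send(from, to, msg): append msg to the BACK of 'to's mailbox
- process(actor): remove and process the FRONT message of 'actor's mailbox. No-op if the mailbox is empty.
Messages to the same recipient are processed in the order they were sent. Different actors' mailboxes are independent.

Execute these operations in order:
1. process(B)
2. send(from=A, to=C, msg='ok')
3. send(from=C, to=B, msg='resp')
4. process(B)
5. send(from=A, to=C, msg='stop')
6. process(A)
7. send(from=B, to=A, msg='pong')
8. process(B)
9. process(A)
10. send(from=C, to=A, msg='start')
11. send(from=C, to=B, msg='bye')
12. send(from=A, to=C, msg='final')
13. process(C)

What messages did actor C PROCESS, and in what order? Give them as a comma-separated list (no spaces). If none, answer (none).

Answer: ok

Derivation:
After 1 (process(B)): A:[] B:[] C:[]
After 2 (send(from=A, to=C, msg='ok')): A:[] B:[] C:[ok]
After 3 (send(from=C, to=B, msg='resp')): A:[] B:[resp] C:[ok]
After 4 (process(B)): A:[] B:[] C:[ok]
After 5 (send(from=A, to=C, msg='stop')): A:[] B:[] C:[ok,stop]
After 6 (process(A)): A:[] B:[] C:[ok,stop]
After 7 (send(from=B, to=A, msg='pong')): A:[pong] B:[] C:[ok,stop]
After 8 (process(B)): A:[pong] B:[] C:[ok,stop]
After 9 (process(A)): A:[] B:[] C:[ok,stop]
After 10 (send(from=C, to=A, msg='start')): A:[start] B:[] C:[ok,stop]
After 11 (send(from=C, to=B, msg='bye')): A:[start] B:[bye] C:[ok,stop]
After 12 (send(from=A, to=C, msg='final')): A:[start] B:[bye] C:[ok,stop,final]
After 13 (process(C)): A:[start] B:[bye] C:[stop,final]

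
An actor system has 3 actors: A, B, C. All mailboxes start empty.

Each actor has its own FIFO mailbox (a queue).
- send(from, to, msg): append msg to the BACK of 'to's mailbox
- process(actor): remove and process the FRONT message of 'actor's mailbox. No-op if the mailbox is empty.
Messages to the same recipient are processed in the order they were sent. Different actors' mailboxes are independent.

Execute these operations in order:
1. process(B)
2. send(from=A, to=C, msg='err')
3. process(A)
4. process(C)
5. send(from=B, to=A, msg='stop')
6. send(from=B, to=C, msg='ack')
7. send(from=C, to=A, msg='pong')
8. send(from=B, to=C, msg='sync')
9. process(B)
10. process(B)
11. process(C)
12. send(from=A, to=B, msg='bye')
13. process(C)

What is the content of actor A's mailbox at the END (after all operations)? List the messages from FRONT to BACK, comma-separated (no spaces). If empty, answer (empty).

After 1 (process(B)): A:[] B:[] C:[]
After 2 (send(from=A, to=C, msg='err')): A:[] B:[] C:[err]
After 3 (process(A)): A:[] B:[] C:[err]
After 4 (process(C)): A:[] B:[] C:[]
After 5 (send(from=B, to=A, msg='stop')): A:[stop] B:[] C:[]
After 6 (send(from=B, to=C, msg='ack')): A:[stop] B:[] C:[ack]
After 7 (send(from=C, to=A, msg='pong')): A:[stop,pong] B:[] C:[ack]
After 8 (send(from=B, to=C, msg='sync')): A:[stop,pong] B:[] C:[ack,sync]
After 9 (process(B)): A:[stop,pong] B:[] C:[ack,sync]
After 10 (process(B)): A:[stop,pong] B:[] C:[ack,sync]
After 11 (process(C)): A:[stop,pong] B:[] C:[sync]
After 12 (send(from=A, to=B, msg='bye')): A:[stop,pong] B:[bye] C:[sync]
After 13 (process(C)): A:[stop,pong] B:[bye] C:[]

Answer: stop,pong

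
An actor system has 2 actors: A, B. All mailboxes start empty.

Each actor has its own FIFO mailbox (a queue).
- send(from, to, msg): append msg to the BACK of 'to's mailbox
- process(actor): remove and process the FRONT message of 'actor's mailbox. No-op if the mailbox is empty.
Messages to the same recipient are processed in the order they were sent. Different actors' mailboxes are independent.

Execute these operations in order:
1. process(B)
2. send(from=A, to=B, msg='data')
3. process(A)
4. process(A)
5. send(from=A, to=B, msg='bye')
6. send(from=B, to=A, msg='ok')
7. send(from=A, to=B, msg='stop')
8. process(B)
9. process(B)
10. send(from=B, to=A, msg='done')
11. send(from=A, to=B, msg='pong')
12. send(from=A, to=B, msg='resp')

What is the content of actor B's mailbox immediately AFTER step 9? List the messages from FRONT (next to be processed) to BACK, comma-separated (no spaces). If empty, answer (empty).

After 1 (process(B)): A:[] B:[]
After 2 (send(from=A, to=B, msg='data')): A:[] B:[data]
After 3 (process(A)): A:[] B:[data]
After 4 (process(A)): A:[] B:[data]
After 5 (send(from=A, to=B, msg='bye')): A:[] B:[data,bye]
After 6 (send(from=B, to=A, msg='ok')): A:[ok] B:[data,bye]
After 7 (send(from=A, to=B, msg='stop')): A:[ok] B:[data,bye,stop]
After 8 (process(B)): A:[ok] B:[bye,stop]
After 9 (process(B)): A:[ok] B:[stop]

stop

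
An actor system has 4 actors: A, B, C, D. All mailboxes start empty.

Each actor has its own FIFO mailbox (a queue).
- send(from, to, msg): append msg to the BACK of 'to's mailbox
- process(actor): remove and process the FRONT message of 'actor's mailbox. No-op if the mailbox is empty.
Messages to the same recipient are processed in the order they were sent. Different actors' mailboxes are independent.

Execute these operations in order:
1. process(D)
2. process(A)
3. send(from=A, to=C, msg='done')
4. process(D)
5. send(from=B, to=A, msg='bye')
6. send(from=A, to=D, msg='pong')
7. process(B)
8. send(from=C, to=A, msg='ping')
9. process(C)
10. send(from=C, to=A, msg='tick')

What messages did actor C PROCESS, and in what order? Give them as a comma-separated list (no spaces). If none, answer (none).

After 1 (process(D)): A:[] B:[] C:[] D:[]
After 2 (process(A)): A:[] B:[] C:[] D:[]
After 3 (send(from=A, to=C, msg='done')): A:[] B:[] C:[done] D:[]
After 4 (process(D)): A:[] B:[] C:[done] D:[]
After 5 (send(from=B, to=A, msg='bye')): A:[bye] B:[] C:[done] D:[]
After 6 (send(from=A, to=D, msg='pong')): A:[bye] B:[] C:[done] D:[pong]
After 7 (process(B)): A:[bye] B:[] C:[done] D:[pong]
After 8 (send(from=C, to=A, msg='ping')): A:[bye,ping] B:[] C:[done] D:[pong]
After 9 (process(C)): A:[bye,ping] B:[] C:[] D:[pong]
After 10 (send(from=C, to=A, msg='tick')): A:[bye,ping,tick] B:[] C:[] D:[pong]

Answer: done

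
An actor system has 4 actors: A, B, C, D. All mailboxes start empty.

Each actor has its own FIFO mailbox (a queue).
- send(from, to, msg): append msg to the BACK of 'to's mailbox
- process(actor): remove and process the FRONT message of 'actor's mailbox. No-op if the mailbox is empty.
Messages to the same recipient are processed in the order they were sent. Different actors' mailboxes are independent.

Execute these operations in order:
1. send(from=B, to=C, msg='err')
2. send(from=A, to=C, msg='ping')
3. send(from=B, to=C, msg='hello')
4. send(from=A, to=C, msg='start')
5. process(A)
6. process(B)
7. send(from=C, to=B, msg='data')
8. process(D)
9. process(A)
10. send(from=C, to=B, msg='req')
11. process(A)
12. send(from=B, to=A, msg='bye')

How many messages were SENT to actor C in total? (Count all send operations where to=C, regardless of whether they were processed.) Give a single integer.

After 1 (send(from=B, to=C, msg='err')): A:[] B:[] C:[err] D:[]
After 2 (send(from=A, to=C, msg='ping')): A:[] B:[] C:[err,ping] D:[]
After 3 (send(from=B, to=C, msg='hello')): A:[] B:[] C:[err,ping,hello] D:[]
After 4 (send(from=A, to=C, msg='start')): A:[] B:[] C:[err,ping,hello,start] D:[]
After 5 (process(A)): A:[] B:[] C:[err,ping,hello,start] D:[]
After 6 (process(B)): A:[] B:[] C:[err,ping,hello,start] D:[]
After 7 (send(from=C, to=B, msg='data')): A:[] B:[data] C:[err,ping,hello,start] D:[]
After 8 (process(D)): A:[] B:[data] C:[err,ping,hello,start] D:[]
After 9 (process(A)): A:[] B:[data] C:[err,ping,hello,start] D:[]
After 10 (send(from=C, to=B, msg='req')): A:[] B:[data,req] C:[err,ping,hello,start] D:[]
After 11 (process(A)): A:[] B:[data,req] C:[err,ping,hello,start] D:[]
After 12 (send(from=B, to=A, msg='bye')): A:[bye] B:[data,req] C:[err,ping,hello,start] D:[]

Answer: 4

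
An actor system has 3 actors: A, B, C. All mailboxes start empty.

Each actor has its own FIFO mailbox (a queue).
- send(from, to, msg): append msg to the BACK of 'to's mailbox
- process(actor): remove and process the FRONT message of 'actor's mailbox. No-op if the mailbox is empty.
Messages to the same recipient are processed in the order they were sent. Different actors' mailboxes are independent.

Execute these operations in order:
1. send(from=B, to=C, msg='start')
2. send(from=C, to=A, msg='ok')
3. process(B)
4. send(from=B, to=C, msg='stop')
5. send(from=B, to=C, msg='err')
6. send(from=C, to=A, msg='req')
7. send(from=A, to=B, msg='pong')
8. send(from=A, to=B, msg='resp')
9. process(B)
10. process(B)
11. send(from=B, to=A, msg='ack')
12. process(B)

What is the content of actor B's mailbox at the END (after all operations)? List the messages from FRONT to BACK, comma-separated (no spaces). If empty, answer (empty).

After 1 (send(from=B, to=C, msg='start')): A:[] B:[] C:[start]
After 2 (send(from=C, to=A, msg='ok')): A:[ok] B:[] C:[start]
After 3 (process(B)): A:[ok] B:[] C:[start]
After 4 (send(from=B, to=C, msg='stop')): A:[ok] B:[] C:[start,stop]
After 5 (send(from=B, to=C, msg='err')): A:[ok] B:[] C:[start,stop,err]
After 6 (send(from=C, to=A, msg='req')): A:[ok,req] B:[] C:[start,stop,err]
After 7 (send(from=A, to=B, msg='pong')): A:[ok,req] B:[pong] C:[start,stop,err]
After 8 (send(from=A, to=B, msg='resp')): A:[ok,req] B:[pong,resp] C:[start,stop,err]
After 9 (process(B)): A:[ok,req] B:[resp] C:[start,stop,err]
After 10 (process(B)): A:[ok,req] B:[] C:[start,stop,err]
After 11 (send(from=B, to=A, msg='ack')): A:[ok,req,ack] B:[] C:[start,stop,err]
After 12 (process(B)): A:[ok,req,ack] B:[] C:[start,stop,err]

Answer: (empty)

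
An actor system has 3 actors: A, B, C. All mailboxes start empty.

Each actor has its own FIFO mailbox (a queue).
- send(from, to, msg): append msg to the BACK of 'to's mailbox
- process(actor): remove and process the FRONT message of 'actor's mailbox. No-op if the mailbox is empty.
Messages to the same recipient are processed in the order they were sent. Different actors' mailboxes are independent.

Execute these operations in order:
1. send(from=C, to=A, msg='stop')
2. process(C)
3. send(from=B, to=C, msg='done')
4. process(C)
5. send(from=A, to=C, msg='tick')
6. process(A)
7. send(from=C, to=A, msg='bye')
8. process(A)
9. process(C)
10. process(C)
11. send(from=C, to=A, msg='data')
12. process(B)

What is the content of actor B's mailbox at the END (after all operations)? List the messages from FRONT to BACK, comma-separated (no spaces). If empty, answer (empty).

After 1 (send(from=C, to=A, msg='stop')): A:[stop] B:[] C:[]
After 2 (process(C)): A:[stop] B:[] C:[]
After 3 (send(from=B, to=C, msg='done')): A:[stop] B:[] C:[done]
After 4 (process(C)): A:[stop] B:[] C:[]
After 5 (send(from=A, to=C, msg='tick')): A:[stop] B:[] C:[tick]
After 6 (process(A)): A:[] B:[] C:[tick]
After 7 (send(from=C, to=A, msg='bye')): A:[bye] B:[] C:[tick]
After 8 (process(A)): A:[] B:[] C:[tick]
After 9 (process(C)): A:[] B:[] C:[]
After 10 (process(C)): A:[] B:[] C:[]
After 11 (send(from=C, to=A, msg='data')): A:[data] B:[] C:[]
After 12 (process(B)): A:[data] B:[] C:[]

Answer: (empty)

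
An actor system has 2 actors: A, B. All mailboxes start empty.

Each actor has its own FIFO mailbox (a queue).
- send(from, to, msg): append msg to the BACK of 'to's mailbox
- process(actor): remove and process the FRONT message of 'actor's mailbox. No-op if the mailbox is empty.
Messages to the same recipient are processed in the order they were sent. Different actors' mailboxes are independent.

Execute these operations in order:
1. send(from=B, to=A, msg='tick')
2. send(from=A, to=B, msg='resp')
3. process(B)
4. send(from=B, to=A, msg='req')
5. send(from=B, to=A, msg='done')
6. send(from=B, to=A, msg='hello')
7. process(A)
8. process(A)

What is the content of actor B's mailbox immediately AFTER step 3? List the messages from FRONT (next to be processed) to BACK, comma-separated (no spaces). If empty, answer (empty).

After 1 (send(from=B, to=A, msg='tick')): A:[tick] B:[]
After 2 (send(from=A, to=B, msg='resp')): A:[tick] B:[resp]
After 3 (process(B)): A:[tick] B:[]

(empty)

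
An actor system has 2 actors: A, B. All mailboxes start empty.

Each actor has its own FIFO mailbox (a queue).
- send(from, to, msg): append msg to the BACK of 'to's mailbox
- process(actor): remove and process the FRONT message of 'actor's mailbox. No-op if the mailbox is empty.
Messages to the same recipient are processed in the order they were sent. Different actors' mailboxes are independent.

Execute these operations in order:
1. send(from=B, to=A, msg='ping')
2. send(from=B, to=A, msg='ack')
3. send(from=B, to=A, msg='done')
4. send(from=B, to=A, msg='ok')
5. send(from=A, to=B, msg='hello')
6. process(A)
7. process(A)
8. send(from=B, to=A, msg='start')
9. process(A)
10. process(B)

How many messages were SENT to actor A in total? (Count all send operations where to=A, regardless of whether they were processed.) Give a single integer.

Answer: 5

Derivation:
After 1 (send(from=B, to=A, msg='ping')): A:[ping] B:[]
After 2 (send(from=B, to=A, msg='ack')): A:[ping,ack] B:[]
After 3 (send(from=B, to=A, msg='done')): A:[ping,ack,done] B:[]
After 4 (send(from=B, to=A, msg='ok')): A:[ping,ack,done,ok] B:[]
After 5 (send(from=A, to=B, msg='hello')): A:[ping,ack,done,ok] B:[hello]
After 6 (process(A)): A:[ack,done,ok] B:[hello]
After 7 (process(A)): A:[done,ok] B:[hello]
After 8 (send(from=B, to=A, msg='start')): A:[done,ok,start] B:[hello]
After 9 (process(A)): A:[ok,start] B:[hello]
After 10 (process(B)): A:[ok,start] B:[]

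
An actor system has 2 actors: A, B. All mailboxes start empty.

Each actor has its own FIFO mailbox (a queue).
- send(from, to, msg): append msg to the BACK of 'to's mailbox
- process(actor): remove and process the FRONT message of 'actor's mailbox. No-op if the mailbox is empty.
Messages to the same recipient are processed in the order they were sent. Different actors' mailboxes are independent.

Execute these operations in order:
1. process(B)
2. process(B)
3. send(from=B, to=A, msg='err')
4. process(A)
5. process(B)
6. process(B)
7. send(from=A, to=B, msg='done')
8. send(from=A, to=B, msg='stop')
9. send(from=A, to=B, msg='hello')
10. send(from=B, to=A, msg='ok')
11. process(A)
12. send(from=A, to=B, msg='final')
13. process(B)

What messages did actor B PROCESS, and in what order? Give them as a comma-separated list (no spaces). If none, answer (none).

Answer: done

Derivation:
After 1 (process(B)): A:[] B:[]
After 2 (process(B)): A:[] B:[]
After 3 (send(from=B, to=A, msg='err')): A:[err] B:[]
After 4 (process(A)): A:[] B:[]
After 5 (process(B)): A:[] B:[]
After 6 (process(B)): A:[] B:[]
After 7 (send(from=A, to=B, msg='done')): A:[] B:[done]
After 8 (send(from=A, to=B, msg='stop')): A:[] B:[done,stop]
After 9 (send(from=A, to=B, msg='hello')): A:[] B:[done,stop,hello]
After 10 (send(from=B, to=A, msg='ok')): A:[ok] B:[done,stop,hello]
After 11 (process(A)): A:[] B:[done,stop,hello]
After 12 (send(from=A, to=B, msg='final')): A:[] B:[done,stop,hello,final]
After 13 (process(B)): A:[] B:[stop,hello,final]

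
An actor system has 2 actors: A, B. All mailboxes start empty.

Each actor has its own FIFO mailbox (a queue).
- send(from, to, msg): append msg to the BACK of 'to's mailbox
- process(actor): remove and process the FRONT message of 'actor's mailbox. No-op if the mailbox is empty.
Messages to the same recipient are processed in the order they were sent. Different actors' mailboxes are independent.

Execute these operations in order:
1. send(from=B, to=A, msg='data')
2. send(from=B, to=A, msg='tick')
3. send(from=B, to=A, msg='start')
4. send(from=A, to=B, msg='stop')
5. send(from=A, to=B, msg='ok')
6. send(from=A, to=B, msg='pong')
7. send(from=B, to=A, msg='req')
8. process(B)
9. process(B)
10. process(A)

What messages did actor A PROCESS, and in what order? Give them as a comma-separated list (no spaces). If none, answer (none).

After 1 (send(from=B, to=A, msg='data')): A:[data] B:[]
After 2 (send(from=B, to=A, msg='tick')): A:[data,tick] B:[]
After 3 (send(from=B, to=A, msg='start')): A:[data,tick,start] B:[]
After 4 (send(from=A, to=B, msg='stop')): A:[data,tick,start] B:[stop]
After 5 (send(from=A, to=B, msg='ok')): A:[data,tick,start] B:[stop,ok]
After 6 (send(from=A, to=B, msg='pong')): A:[data,tick,start] B:[stop,ok,pong]
After 7 (send(from=B, to=A, msg='req')): A:[data,tick,start,req] B:[stop,ok,pong]
After 8 (process(B)): A:[data,tick,start,req] B:[ok,pong]
After 9 (process(B)): A:[data,tick,start,req] B:[pong]
After 10 (process(A)): A:[tick,start,req] B:[pong]

Answer: data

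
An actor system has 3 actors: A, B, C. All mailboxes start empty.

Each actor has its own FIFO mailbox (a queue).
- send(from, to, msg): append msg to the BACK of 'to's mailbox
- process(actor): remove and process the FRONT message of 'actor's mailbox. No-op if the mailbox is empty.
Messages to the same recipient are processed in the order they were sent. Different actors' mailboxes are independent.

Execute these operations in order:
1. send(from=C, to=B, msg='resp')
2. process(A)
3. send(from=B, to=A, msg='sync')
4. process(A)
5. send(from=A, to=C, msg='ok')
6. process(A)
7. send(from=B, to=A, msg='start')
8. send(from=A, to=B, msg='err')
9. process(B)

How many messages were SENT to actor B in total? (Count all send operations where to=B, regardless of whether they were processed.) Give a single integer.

After 1 (send(from=C, to=B, msg='resp')): A:[] B:[resp] C:[]
After 2 (process(A)): A:[] B:[resp] C:[]
After 3 (send(from=B, to=A, msg='sync')): A:[sync] B:[resp] C:[]
After 4 (process(A)): A:[] B:[resp] C:[]
After 5 (send(from=A, to=C, msg='ok')): A:[] B:[resp] C:[ok]
After 6 (process(A)): A:[] B:[resp] C:[ok]
After 7 (send(from=B, to=A, msg='start')): A:[start] B:[resp] C:[ok]
After 8 (send(from=A, to=B, msg='err')): A:[start] B:[resp,err] C:[ok]
After 9 (process(B)): A:[start] B:[err] C:[ok]

Answer: 2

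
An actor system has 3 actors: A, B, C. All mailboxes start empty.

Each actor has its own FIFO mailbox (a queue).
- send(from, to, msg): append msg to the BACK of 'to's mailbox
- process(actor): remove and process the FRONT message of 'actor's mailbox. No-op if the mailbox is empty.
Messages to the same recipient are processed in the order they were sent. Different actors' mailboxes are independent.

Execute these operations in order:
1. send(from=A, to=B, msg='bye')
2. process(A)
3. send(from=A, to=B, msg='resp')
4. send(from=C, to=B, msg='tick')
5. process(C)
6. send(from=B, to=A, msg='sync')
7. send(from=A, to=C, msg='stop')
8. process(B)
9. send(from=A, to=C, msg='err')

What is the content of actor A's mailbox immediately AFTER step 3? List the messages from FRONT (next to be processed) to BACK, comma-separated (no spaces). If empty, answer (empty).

After 1 (send(from=A, to=B, msg='bye')): A:[] B:[bye] C:[]
After 2 (process(A)): A:[] B:[bye] C:[]
After 3 (send(from=A, to=B, msg='resp')): A:[] B:[bye,resp] C:[]

(empty)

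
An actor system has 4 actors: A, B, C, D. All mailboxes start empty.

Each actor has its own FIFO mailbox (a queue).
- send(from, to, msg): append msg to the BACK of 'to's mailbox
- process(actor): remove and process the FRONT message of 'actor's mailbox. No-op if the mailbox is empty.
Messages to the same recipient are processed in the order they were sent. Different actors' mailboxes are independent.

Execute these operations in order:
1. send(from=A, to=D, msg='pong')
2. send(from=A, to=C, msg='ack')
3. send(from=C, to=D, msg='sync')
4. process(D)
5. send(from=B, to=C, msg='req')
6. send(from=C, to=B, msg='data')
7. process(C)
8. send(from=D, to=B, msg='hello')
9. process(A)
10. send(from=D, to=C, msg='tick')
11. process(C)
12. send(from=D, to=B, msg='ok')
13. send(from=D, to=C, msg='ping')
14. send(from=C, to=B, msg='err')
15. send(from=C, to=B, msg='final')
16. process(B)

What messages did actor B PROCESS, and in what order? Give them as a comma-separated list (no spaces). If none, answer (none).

Answer: data

Derivation:
After 1 (send(from=A, to=D, msg='pong')): A:[] B:[] C:[] D:[pong]
After 2 (send(from=A, to=C, msg='ack')): A:[] B:[] C:[ack] D:[pong]
After 3 (send(from=C, to=D, msg='sync')): A:[] B:[] C:[ack] D:[pong,sync]
After 4 (process(D)): A:[] B:[] C:[ack] D:[sync]
After 5 (send(from=B, to=C, msg='req')): A:[] B:[] C:[ack,req] D:[sync]
After 6 (send(from=C, to=B, msg='data')): A:[] B:[data] C:[ack,req] D:[sync]
After 7 (process(C)): A:[] B:[data] C:[req] D:[sync]
After 8 (send(from=D, to=B, msg='hello')): A:[] B:[data,hello] C:[req] D:[sync]
After 9 (process(A)): A:[] B:[data,hello] C:[req] D:[sync]
After 10 (send(from=D, to=C, msg='tick')): A:[] B:[data,hello] C:[req,tick] D:[sync]
After 11 (process(C)): A:[] B:[data,hello] C:[tick] D:[sync]
After 12 (send(from=D, to=B, msg='ok')): A:[] B:[data,hello,ok] C:[tick] D:[sync]
After 13 (send(from=D, to=C, msg='ping')): A:[] B:[data,hello,ok] C:[tick,ping] D:[sync]
After 14 (send(from=C, to=B, msg='err')): A:[] B:[data,hello,ok,err] C:[tick,ping] D:[sync]
After 15 (send(from=C, to=B, msg='final')): A:[] B:[data,hello,ok,err,final] C:[tick,ping] D:[sync]
After 16 (process(B)): A:[] B:[hello,ok,err,final] C:[tick,ping] D:[sync]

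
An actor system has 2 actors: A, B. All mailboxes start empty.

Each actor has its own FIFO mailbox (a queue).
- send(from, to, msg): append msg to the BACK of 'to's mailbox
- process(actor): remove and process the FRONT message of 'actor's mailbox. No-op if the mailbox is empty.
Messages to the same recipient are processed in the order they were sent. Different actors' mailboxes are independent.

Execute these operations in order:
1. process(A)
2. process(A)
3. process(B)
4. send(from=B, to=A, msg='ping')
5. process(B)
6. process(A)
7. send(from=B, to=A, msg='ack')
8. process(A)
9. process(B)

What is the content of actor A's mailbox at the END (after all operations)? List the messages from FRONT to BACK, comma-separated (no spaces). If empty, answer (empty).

After 1 (process(A)): A:[] B:[]
After 2 (process(A)): A:[] B:[]
After 3 (process(B)): A:[] B:[]
After 4 (send(from=B, to=A, msg='ping')): A:[ping] B:[]
After 5 (process(B)): A:[ping] B:[]
After 6 (process(A)): A:[] B:[]
After 7 (send(from=B, to=A, msg='ack')): A:[ack] B:[]
After 8 (process(A)): A:[] B:[]
After 9 (process(B)): A:[] B:[]

Answer: (empty)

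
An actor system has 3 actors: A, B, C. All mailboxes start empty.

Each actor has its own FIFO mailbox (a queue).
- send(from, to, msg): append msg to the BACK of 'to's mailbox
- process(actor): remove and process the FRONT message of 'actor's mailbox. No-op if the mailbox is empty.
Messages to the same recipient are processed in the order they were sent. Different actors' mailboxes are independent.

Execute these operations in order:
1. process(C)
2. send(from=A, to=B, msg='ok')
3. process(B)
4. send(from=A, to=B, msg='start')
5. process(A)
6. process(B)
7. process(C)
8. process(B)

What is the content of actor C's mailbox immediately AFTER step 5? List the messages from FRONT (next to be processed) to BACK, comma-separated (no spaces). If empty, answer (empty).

After 1 (process(C)): A:[] B:[] C:[]
After 2 (send(from=A, to=B, msg='ok')): A:[] B:[ok] C:[]
After 3 (process(B)): A:[] B:[] C:[]
After 4 (send(from=A, to=B, msg='start')): A:[] B:[start] C:[]
After 5 (process(A)): A:[] B:[start] C:[]

(empty)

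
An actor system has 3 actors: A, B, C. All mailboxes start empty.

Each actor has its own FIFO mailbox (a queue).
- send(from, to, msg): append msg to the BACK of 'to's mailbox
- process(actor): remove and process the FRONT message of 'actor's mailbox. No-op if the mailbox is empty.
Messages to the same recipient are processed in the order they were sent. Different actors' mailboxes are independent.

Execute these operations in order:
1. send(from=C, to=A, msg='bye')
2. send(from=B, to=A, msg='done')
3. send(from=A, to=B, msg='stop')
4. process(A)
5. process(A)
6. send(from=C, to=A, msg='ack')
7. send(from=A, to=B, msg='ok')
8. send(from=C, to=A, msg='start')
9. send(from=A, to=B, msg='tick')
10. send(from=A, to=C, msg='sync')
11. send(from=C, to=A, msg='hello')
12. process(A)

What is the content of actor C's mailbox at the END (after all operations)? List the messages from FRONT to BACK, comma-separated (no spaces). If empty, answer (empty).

Answer: sync

Derivation:
After 1 (send(from=C, to=A, msg='bye')): A:[bye] B:[] C:[]
After 2 (send(from=B, to=A, msg='done')): A:[bye,done] B:[] C:[]
After 3 (send(from=A, to=B, msg='stop')): A:[bye,done] B:[stop] C:[]
After 4 (process(A)): A:[done] B:[stop] C:[]
After 5 (process(A)): A:[] B:[stop] C:[]
After 6 (send(from=C, to=A, msg='ack')): A:[ack] B:[stop] C:[]
After 7 (send(from=A, to=B, msg='ok')): A:[ack] B:[stop,ok] C:[]
After 8 (send(from=C, to=A, msg='start')): A:[ack,start] B:[stop,ok] C:[]
After 9 (send(from=A, to=B, msg='tick')): A:[ack,start] B:[stop,ok,tick] C:[]
After 10 (send(from=A, to=C, msg='sync')): A:[ack,start] B:[stop,ok,tick] C:[sync]
After 11 (send(from=C, to=A, msg='hello')): A:[ack,start,hello] B:[stop,ok,tick] C:[sync]
After 12 (process(A)): A:[start,hello] B:[stop,ok,tick] C:[sync]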